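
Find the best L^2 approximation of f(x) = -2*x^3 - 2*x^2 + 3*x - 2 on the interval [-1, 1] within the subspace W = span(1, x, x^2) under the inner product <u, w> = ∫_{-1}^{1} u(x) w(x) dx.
g(x) = -2*x^2 + 9*x/5 - 2

The best approximation g ∈ W is the orthogonal projection of f onto W. Writing g = a_0 + a_1 x + a_2 x^2, the coefficients solve the normal equations G · a = b where
  G_{ij} = <φ_i, φ_j> and b_i = <f, φ_i>, with φ_0 = 1, φ_1 = x, φ_2 = x^2.
G =
  [2, 0, 2/3]
  [0, 2/3, 0]
  [2/3, 0, 2/5],
b = (-16/3, 6/5, -32/15).
Solving gives a_0 = -2, a_1 = 9/5, a_2 = -2, so
  g(x) = -2*x^2 + 9*x/5 - 2.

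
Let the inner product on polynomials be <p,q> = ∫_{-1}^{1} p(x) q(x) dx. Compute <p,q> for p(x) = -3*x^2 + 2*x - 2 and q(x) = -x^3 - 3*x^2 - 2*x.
<p,q> = 62/15

Expand the product: p(x)·q(x) = 3*x^5 + 7*x^4 + 2*x^3 + 2*x^2 + 4*x.
∫_{-1}^{1} of each monomial x^k gives [2/(k+1) if k even, 0 if k odd]. Integrating term-by-term (or equivalently evaluating the antiderivative F(x) = x^6/2 + 7*x^5/5 + x^4/2 + 2*x^3/3 + 2*x^2 at the endpoints):
  F(1) − F(−1) = 76/15 − (14/15) = 62/15.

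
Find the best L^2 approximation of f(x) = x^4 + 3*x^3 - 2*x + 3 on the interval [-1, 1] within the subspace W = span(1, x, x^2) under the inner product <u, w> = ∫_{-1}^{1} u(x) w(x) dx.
g(x) = 6*x^2/7 - x/5 + 102/35

The best approximation g ∈ W is the orthogonal projection of f onto W. Writing g = a_0 + a_1 x + a_2 x^2, the coefficients solve the normal equations G · a = b where
  G_{ij} = <φ_i, φ_j> and b_i = <f, φ_i>, with φ_0 = 1, φ_1 = x, φ_2 = x^2.
G =
  [2, 0, 2/3]
  [0, 2/3, 0]
  [2/3, 0, 2/5],
b = (32/5, -2/15, 16/7).
Solving gives a_0 = 102/35, a_1 = -1/5, a_2 = 6/7, so
  g(x) = 6*x^2/7 - x/5 + 102/35.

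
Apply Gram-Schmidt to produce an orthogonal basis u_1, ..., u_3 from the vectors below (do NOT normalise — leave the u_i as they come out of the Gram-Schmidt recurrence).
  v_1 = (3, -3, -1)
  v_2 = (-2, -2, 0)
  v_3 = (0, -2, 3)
Orthogonal basis:
  u_1 = (3, -3, -1)
  u_2 = (-2, -2, 0)
  u_3 = (10/19, -10/19, 60/19)

Apply the Gram-Schmidt recurrence
  u_1 = v_1
  u_i = v_i − Σ_{j<i} ((v_i · u_j) / (u_j · u_j)) · u_j.

Step by step this gives:
  u_1 = (3, -3, -1)
  u_2 = (-2, -2, 0)
  u_3 = (10/19, -10/19, 60/19)

Orthogonality check:
  u_2 · u_1 = 0 (should be 0)
  u_3 · u_1 = 0 (should be 0)
  u_3 · u_2 = 0 (should be 0)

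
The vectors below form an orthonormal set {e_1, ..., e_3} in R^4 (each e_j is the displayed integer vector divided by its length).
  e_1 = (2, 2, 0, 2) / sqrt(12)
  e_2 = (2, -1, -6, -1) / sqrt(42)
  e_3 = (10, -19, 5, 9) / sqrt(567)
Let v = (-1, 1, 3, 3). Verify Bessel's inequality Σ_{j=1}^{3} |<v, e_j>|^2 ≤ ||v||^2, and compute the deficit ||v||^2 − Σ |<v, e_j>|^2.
Σ |<v, e_j>|^2 = 1378/81; ||v||^2 = 20; deficit = 242/81

Write each e_j = u_j / sqrt(<u_j, u_j>) where u_j is the displayed integer vector. Then <v, e_j> = <v, u_j> / sqrt(<u_j, u_j>), so |<v, e_j>|^2 = <v, u_j>^2 / <u_j, u_j>.
Coefficients: <v, e_1> = 6/sqrt(12), <v, e_2> = -24/sqrt(42), <v, e_3> = 13/sqrt(567).
Square and sum: Σ |<v, e_j>|^2 = 1378/81.
Compute ||v||^2 = v·v = 20.
Deficit = 20 − 1378/81 = 242/81 ≥ 0, confirming Bessel's inequality. (The deficit equals ||v − Σ <v,e_j> e_j||^2, the squared distance from v to span{e_j}.)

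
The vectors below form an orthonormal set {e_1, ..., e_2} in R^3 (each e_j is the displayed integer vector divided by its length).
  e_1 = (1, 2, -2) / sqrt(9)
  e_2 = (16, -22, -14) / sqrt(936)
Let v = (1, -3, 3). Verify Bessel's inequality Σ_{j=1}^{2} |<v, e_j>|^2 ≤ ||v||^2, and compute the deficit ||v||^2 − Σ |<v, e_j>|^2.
Σ |<v, e_j>|^2 = 197/13; ||v||^2 = 19; deficit = 50/13

Write each e_j = u_j / sqrt(<u_j, u_j>) where u_j is the displayed integer vector. Then <v, e_j> = <v, u_j> / sqrt(<u_j, u_j>), so |<v, e_j>|^2 = <v, u_j>^2 / <u_j, u_j>.
Coefficients: <v, e_1> = -11/sqrt(9), <v, e_2> = 40/sqrt(936).
Square and sum: Σ |<v, e_j>|^2 = 197/13.
Compute ||v||^2 = v·v = 19.
Deficit = 19 − 197/13 = 50/13 ≥ 0, confirming Bessel's inequality. (The deficit equals ||v − Σ <v,e_j> e_j||^2, the squared distance from v to span{e_j}.)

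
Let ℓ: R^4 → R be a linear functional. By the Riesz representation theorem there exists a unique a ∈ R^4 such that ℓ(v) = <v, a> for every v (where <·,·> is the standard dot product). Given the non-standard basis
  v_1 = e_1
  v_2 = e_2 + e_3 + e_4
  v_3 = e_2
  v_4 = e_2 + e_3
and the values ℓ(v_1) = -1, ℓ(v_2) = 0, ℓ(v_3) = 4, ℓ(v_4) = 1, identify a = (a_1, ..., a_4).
a = (-1, 4, -3, -1)

Write a = (a_1, ..., a_4) in the standard basis. For each basis vector v_i, ℓ(v_i) = <v_i, a> is a linear equation in the a_j's. Collect the n equations into a matrix system V a = ℓ, where row i of V is v_i (expressed in the standard basis). Since V is invertible (lower-triangular with 1s on the diagonal, up to permutation), solve by back-substitution:
  V =
[[1, 0, 0, 0],
 [0, 1, 1, 1],
 [0, 1, 0, 0],
 [0, 1, 1, 0]]
  V a = (-1, 0, 4, 1)
Solving gives a = (-1, 4, -3, -1).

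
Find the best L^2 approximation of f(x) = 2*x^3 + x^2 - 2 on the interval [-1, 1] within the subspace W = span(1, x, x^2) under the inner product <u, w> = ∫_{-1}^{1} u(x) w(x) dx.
g(x) = x^2 + 6*x/5 - 2

The best approximation g ∈ W is the orthogonal projection of f onto W. Writing g = a_0 + a_1 x + a_2 x^2, the coefficients solve the normal equations G · a = b where
  G_{ij} = <φ_i, φ_j> and b_i = <f, φ_i>, with φ_0 = 1, φ_1 = x, φ_2 = x^2.
G =
  [2, 0, 2/3]
  [0, 2/3, 0]
  [2/3, 0, 2/5],
b = (-10/3, 4/5, -14/15).
Solving gives a_0 = -2, a_1 = 6/5, a_2 = 1, so
  g(x) = x^2 + 6*x/5 - 2.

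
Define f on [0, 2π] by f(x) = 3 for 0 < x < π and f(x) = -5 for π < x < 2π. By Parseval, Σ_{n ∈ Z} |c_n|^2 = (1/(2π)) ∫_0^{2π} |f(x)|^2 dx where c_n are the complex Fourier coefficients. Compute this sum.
Σ |c_n|^2 = 17

Parseval equates the L^2 energy of f (normalised by 1/(2π)) with the ℓ^2 sum of its Fourier coefficients: (1/(2π)) ∫_0^{2π} |f|^2 = Σ |c_n|^2.
Compute the left side: (1/(2π)) [∫_0^π 3^2 dx + ∫_π^{2π} (-5)^2 dx] = (1/(2π)) · (9π + 25π) = (9 + 25)/2 = 17.
So Σ_{n ∈ Z} |c_n|^2 = 17.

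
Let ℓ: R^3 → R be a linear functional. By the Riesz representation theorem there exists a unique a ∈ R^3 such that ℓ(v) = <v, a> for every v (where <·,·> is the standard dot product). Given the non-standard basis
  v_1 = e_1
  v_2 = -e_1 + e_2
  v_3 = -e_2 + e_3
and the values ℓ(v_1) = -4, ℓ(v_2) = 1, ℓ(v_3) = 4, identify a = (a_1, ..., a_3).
a = (-4, -3, 1)

Write a = (a_1, ..., a_3) in the standard basis. For each basis vector v_i, ℓ(v_i) = <v_i, a> is a linear equation in the a_j's. Collect the n equations into a matrix system V a = ℓ, where row i of V is v_i (expressed in the standard basis). Since V is invertible (lower-triangular with 1s on the diagonal, up to permutation), solve by back-substitution:
  V =
[[1, 0, 0],
 [-1, 1, 0],
 [0, -1, 1]]
  V a = (-4, 1, 4)
Solving gives a = (-4, -3, 1).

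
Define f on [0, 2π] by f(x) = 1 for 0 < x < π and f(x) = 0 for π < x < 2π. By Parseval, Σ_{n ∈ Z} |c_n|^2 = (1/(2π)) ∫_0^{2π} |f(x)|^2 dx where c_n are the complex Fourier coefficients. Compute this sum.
Σ |c_n|^2 = 1/2

Parseval equates the L^2 energy of f (normalised by 1/(2π)) with the ℓ^2 sum of its Fourier coefficients: (1/(2π)) ∫_0^{2π} |f|^2 = Σ |c_n|^2.
Compute the left side: (1/(2π)) [∫_0^π 1^2 dx + ∫_π^{2π} 0^2 dx] = (1/(2π)) · (1π + 0π) = (1 + 0)/2 = 1/2.
So Σ_{n ∈ Z} |c_n|^2 = 1/2.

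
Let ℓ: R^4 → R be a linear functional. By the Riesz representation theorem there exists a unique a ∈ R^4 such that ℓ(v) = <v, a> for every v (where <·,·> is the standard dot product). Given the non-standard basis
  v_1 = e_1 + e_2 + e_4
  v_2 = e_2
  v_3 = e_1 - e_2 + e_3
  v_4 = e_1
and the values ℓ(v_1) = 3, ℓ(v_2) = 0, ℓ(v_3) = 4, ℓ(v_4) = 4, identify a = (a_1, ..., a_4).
a = (4, 0, 0, -1)

Write a = (a_1, ..., a_4) in the standard basis. For each basis vector v_i, ℓ(v_i) = <v_i, a> is a linear equation in the a_j's. Collect the n equations into a matrix system V a = ℓ, where row i of V is v_i (expressed in the standard basis). Since V is invertible (lower-triangular with 1s on the diagonal, up to permutation), solve by back-substitution:
  V =
[[1, 1, 0, 1],
 [0, 1, 0, 0],
 [1, -1, 1, 0],
 [1, 0, 0, 0]]
  V a = (3, 0, 4, 4)
Solving gives a = (4, 0, 0, -1).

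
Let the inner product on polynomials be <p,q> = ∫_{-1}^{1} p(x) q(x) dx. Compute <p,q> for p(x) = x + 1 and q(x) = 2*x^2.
<p,q> = 4/3

Expand the product: p(x)·q(x) = 2*x^3 + 2*x^2.
∫_{-1}^{1} of each monomial x^k gives [2/(k+1) if k even, 0 if k odd]. Integrating term-by-term (or equivalently evaluating the antiderivative F(x) = x^4/2 + 2*x^3/3 at the endpoints):
  F(1) − F(−1) = 7/6 − (-1/6) = 4/3.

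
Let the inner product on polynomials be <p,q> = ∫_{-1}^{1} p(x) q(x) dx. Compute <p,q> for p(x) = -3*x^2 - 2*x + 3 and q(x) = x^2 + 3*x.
<p,q> = -16/5

Expand the product: p(x)·q(x) = -3*x^4 - 11*x^3 - 3*x^2 + 9*x.
∫_{-1}^{1} of each monomial x^k gives [2/(k+1) if k even, 0 if k odd]. Integrating term-by-term (or equivalently evaluating the antiderivative F(x) = -3*x^5/5 - 11*x^4/4 - x^3 + 9*x^2/2 at the endpoints):
  F(1) − F(−1) = 3/20 − (67/20) = -16/5.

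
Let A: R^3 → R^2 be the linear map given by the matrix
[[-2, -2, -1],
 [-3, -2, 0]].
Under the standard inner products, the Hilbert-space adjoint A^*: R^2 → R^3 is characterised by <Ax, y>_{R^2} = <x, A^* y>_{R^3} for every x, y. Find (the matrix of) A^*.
A^* = A^T =
[[-2, -3],
 [-2, -2],
 [-1, 0]]

For real matrices with standard dot products, the defining identity <Ax, y> = <x, A^* y> gives (Ax)^T y = x^T (A^*) y, i.e. x^T A^T y = x^T (A^*) y. Since this holds for all x, y, we must have A^* = A^T. Therefore
A^* =
[[-2, -3],
 [-2, -2],
 [-1, 0]].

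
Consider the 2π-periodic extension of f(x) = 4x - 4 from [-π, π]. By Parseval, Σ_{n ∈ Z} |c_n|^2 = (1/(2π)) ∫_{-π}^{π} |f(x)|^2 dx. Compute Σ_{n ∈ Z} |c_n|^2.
Σ |c_n|^2 = 16π^2/3 + 16

Expand and integrate term by term over [-π, π]:
  ∫ (4x)^2 dx = 16·(2π^3/3); ∫ 2·4·(-4)·x dx = 0 (odd integrand); ∫ (-4)^2 dx = 16·2π.
So (1/(2π)) ∫_{-π}^{π} (4x - 4)^2 dx = 16π^2/3 + 16 = 16π^2/3 + 16.
Parseval ⇒ Σ |c_n|^2 = 16π^2/3 + 16.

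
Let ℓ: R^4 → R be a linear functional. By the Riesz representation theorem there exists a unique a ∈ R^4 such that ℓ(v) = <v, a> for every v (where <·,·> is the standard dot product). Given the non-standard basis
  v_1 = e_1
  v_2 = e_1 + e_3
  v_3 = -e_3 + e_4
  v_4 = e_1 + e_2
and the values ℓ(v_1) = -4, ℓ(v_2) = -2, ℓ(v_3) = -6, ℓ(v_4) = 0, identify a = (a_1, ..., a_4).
a = (-4, 4, 2, -4)

Write a = (a_1, ..., a_4) in the standard basis. For each basis vector v_i, ℓ(v_i) = <v_i, a> is a linear equation in the a_j's. Collect the n equations into a matrix system V a = ℓ, where row i of V is v_i (expressed in the standard basis). Since V is invertible (lower-triangular with 1s on the diagonal, up to permutation), solve by back-substitution:
  V =
[[1, 0, 0, 0],
 [1, 0, 1, 0],
 [0, 0, -1, 1],
 [1, 1, 0, 0]]
  V a = (-4, -2, -6, 0)
Solving gives a = (-4, 4, 2, -4).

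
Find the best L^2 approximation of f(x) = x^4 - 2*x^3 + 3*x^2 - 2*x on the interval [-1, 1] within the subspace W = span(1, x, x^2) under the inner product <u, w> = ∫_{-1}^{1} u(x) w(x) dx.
g(x) = 27*x^2/7 - 16*x/5 - 3/35

The best approximation g ∈ W is the orthogonal projection of f onto W. Writing g = a_0 + a_1 x + a_2 x^2, the coefficients solve the normal equations G · a = b where
  G_{ij} = <φ_i, φ_j> and b_i = <f, φ_i>, with φ_0 = 1, φ_1 = x, φ_2 = x^2.
G =
  [2, 0, 2/3]
  [0, 2/3, 0]
  [2/3, 0, 2/5],
b = (12/5, -32/15, 52/35).
Solving gives a_0 = -3/35, a_1 = -16/5, a_2 = 27/7, so
  g(x) = 27*x^2/7 - 16*x/5 - 3/35.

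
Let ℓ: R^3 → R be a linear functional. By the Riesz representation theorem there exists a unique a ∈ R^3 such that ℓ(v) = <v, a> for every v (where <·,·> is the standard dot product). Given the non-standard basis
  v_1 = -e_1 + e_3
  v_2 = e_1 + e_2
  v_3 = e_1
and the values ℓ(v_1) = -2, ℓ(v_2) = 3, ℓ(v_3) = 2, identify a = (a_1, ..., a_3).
a = (2, 1, 0)

Write a = (a_1, ..., a_3) in the standard basis. For each basis vector v_i, ℓ(v_i) = <v_i, a> is a linear equation in the a_j's. Collect the n equations into a matrix system V a = ℓ, where row i of V is v_i (expressed in the standard basis). Since V is invertible (lower-triangular with 1s on the diagonal, up to permutation), solve by back-substitution:
  V =
[[-1, 0, 1],
 [1, 1, 0],
 [1, 0, 0]]
  V a = (-2, 3, 2)
Solving gives a = (2, 1, 0).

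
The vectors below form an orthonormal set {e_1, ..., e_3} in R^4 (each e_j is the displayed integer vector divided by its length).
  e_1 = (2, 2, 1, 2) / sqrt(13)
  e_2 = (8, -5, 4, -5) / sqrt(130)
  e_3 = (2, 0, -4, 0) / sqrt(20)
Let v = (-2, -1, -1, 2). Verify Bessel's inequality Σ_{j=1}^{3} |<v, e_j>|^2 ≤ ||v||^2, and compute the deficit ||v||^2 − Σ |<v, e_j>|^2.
Σ |<v, e_j>|^2 = 11/2; ||v||^2 = 10; deficit = 9/2

Write each e_j = u_j / sqrt(<u_j, u_j>) where u_j is the displayed integer vector. Then <v, e_j> = <v, u_j> / sqrt(<u_j, u_j>), so |<v, e_j>|^2 = <v, u_j>^2 / <u_j, u_j>.
Coefficients: <v, e_1> = -3/sqrt(13), <v, e_2> = -25/sqrt(130), <v, e_3> = 0/sqrt(20).
Square and sum: Σ |<v, e_j>|^2 = 11/2.
Compute ||v||^2 = v·v = 10.
Deficit = 10 − 11/2 = 9/2 ≥ 0, confirming Bessel's inequality. (The deficit equals ||v − Σ <v,e_j> e_j||^2, the squared distance from v to span{e_j}.)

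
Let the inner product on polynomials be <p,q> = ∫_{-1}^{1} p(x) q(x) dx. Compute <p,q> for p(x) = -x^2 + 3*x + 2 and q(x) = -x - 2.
<p,q> = -26/3

Expand the product: p(x)·q(x) = x^3 - x^2 - 8*x - 4.
∫_{-1}^{1} of each monomial x^k gives [2/(k+1) if k even, 0 if k odd]. Integrating term-by-term (or equivalently evaluating the antiderivative F(x) = x^4/4 - x^3/3 - 4*x^2 - 4*x at the endpoints):
  F(1) − F(−1) = -97/12 − (7/12) = -26/3.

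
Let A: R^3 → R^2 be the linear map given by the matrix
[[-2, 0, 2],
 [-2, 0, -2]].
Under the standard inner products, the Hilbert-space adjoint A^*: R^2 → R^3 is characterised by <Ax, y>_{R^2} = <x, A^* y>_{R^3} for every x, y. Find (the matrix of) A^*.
A^* = A^T =
[[-2, -2],
 [0, 0],
 [2, -2]]

For real matrices with standard dot products, the defining identity <Ax, y> = <x, A^* y> gives (Ax)^T y = x^T (A^*) y, i.e. x^T A^T y = x^T (A^*) y. Since this holds for all x, y, we must have A^* = A^T. Therefore
A^* =
[[-2, -2],
 [0, 0],
 [2, -2]].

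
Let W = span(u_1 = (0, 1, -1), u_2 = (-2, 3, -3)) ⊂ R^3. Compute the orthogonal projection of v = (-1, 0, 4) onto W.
proj_W(v) = (-1, -2, 2)

Set up U = [u_1 | ... | u_2] ∈ R^(3×2). The projector onto W = col(U) is P = U (U^T U)^(-1) U^T.
Compute U^T U =
  [2, 6]
  [6, 22],
and U^T v = (-4, -10).
Solve U^T U · c = U^T v for the coefficients: c = (-7/2, 1/2). The projection is proj_W(v) = U c.
Check: (v - proj_W(v)) · u_1 = 0  (should be 0).
Check: (v - proj_W(v)) · u_2 = 0  (should be 0).
Result: proj_W(v) = (-1, -2, 2).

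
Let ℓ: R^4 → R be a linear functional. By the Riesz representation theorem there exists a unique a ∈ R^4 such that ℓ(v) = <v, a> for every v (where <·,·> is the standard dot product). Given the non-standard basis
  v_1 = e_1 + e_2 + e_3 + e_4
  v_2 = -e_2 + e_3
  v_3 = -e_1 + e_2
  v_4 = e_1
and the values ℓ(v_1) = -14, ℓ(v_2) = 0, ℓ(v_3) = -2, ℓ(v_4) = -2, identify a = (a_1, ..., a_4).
a = (-2, -4, -4, -4)

Write a = (a_1, ..., a_4) in the standard basis. For each basis vector v_i, ℓ(v_i) = <v_i, a> is a linear equation in the a_j's. Collect the n equations into a matrix system V a = ℓ, where row i of V is v_i (expressed in the standard basis). Since V is invertible (lower-triangular with 1s on the diagonal, up to permutation), solve by back-substitution:
  V =
[[1, 1, 1, 1],
 [0, -1, 1, 0],
 [-1, 1, 0, 0],
 [1, 0, 0, 0]]
  V a = (-14, 0, -2, -2)
Solving gives a = (-2, -4, -4, -4).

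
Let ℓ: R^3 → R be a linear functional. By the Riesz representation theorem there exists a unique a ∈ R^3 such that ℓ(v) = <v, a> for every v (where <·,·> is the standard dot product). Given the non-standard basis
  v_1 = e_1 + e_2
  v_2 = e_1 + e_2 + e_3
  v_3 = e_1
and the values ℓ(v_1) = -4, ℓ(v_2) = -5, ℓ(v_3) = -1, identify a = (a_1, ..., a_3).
a = (-1, -3, -1)

Write a = (a_1, ..., a_3) in the standard basis. For each basis vector v_i, ℓ(v_i) = <v_i, a> is a linear equation in the a_j's. Collect the n equations into a matrix system V a = ℓ, where row i of V is v_i (expressed in the standard basis). Since V is invertible (lower-triangular with 1s on the diagonal, up to permutation), solve by back-substitution:
  V =
[[1, 1, 0],
 [1, 1, 1],
 [1, 0, 0]]
  V a = (-4, -5, -1)
Solving gives a = (-1, -3, -1).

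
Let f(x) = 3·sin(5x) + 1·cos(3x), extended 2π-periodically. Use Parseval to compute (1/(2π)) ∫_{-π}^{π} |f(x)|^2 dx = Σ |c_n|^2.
Σ |c_n|^2 = 5

Expand |f|^2 and use orthogonality of {sin(nx), cos(mx)} on [-π, π]:
  ∫_{-π}^{π} sin(nx)^2 dx = π, ∫ cos(mx)^2 dx = π, and cross terms integrate to 0.
So ∫_{-π}^{π} f(x)^2 dx = 3^2 · π + 1^2 · π = (9 + 1)π.
Divide by 2π: (9 + 1)/2 = 5.
By Parseval, this equals Σ |c_n|^2.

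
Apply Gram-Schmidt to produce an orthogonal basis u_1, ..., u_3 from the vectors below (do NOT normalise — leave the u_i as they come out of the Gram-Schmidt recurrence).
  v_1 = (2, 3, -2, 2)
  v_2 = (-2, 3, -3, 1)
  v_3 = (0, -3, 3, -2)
Orthogonal basis:
  u_1 = (2, 3, -2, 2)
  u_2 = (-68/21, 8/7, -37/21, -5/21)
  u_3 = (4/157, 54/157, 69/314, -101/314)

Apply the Gram-Schmidt recurrence
  u_1 = v_1
  u_i = v_i − Σ_{j<i} ((v_i · u_j) / (u_j · u_j)) · u_j.

Step by step this gives:
  u_1 = (2, 3, -2, 2)
  u_2 = (-68/21, 8/7, -37/21, -5/21)
  u_3 = (4/157, 54/157, 69/314, -101/314)

Orthogonality check:
  u_2 · u_1 = 0 (should be 0)
  u_3 · u_1 = 0 (should be 0)
  u_3 · u_2 = 0 (should be 0)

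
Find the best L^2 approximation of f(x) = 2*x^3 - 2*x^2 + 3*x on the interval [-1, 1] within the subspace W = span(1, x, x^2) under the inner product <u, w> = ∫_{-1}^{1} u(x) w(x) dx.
g(x) = -2*x^2 + 21*x/5

The best approximation g ∈ W is the orthogonal projection of f onto W. Writing g = a_0 + a_1 x + a_2 x^2, the coefficients solve the normal equations G · a = b where
  G_{ij} = <φ_i, φ_j> and b_i = <f, φ_i>, with φ_0 = 1, φ_1 = x, φ_2 = x^2.
G =
  [2, 0, 2/3]
  [0, 2/3, 0]
  [2/3, 0, 2/5],
b = (-4/3, 14/5, -4/5).
Solving gives a_0 = 0, a_1 = 21/5, a_2 = -2, so
  g(x) = -2*x^2 + 21*x/5.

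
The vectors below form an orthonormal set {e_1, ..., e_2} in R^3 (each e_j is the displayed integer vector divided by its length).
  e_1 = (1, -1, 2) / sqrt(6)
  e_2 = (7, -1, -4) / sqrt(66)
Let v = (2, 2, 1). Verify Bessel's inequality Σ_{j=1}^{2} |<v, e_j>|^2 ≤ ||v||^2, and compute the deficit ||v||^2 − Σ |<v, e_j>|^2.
Σ |<v, e_j>|^2 = 18/11; ||v||^2 = 9; deficit = 81/11

Write each e_j = u_j / sqrt(<u_j, u_j>) where u_j is the displayed integer vector. Then <v, e_j> = <v, u_j> / sqrt(<u_j, u_j>), so |<v, e_j>|^2 = <v, u_j>^2 / <u_j, u_j>.
Coefficients: <v, e_1> = 2/sqrt(6), <v, e_2> = 8/sqrt(66).
Square and sum: Σ |<v, e_j>|^2 = 18/11.
Compute ||v||^2 = v·v = 9.
Deficit = 9 − 18/11 = 81/11 ≥ 0, confirming Bessel's inequality. (The deficit equals ||v − Σ <v,e_j> e_j||^2, the squared distance from v to span{e_j}.)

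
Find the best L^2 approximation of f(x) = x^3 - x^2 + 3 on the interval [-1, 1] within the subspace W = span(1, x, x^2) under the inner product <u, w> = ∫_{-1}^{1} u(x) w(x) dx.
g(x) = -x^2 + 3*x/5 + 3

The best approximation g ∈ W is the orthogonal projection of f onto W. Writing g = a_0 + a_1 x + a_2 x^2, the coefficients solve the normal equations G · a = b where
  G_{ij} = <φ_i, φ_j> and b_i = <f, φ_i>, with φ_0 = 1, φ_1 = x, φ_2 = x^2.
G =
  [2, 0, 2/3]
  [0, 2/3, 0]
  [2/3, 0, 2/5],
b = (16/3, 2/5, 8/5).
Solving gives a_0 = 3, a_1 = 3/5, a_2 = -1, so
  g(x) = -x^2 + 3*x/5 + 3.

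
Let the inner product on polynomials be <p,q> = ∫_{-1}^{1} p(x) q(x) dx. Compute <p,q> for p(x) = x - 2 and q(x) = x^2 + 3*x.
<p,q> = 2/3

Expand the product: p(x)·q(x) = x^3 + x^2 - 6*x.
∫_{-1}^{1} of each monomial x^k gives [2/(k+1) if k even, 0 if k odd]. Integrating term-by-term (or equivalently evaluating the antiderivative F(x) = x^4/4 + x^3/3 - 3*x^2 at the endpoints):
  F(1) − F(−1) = -29/12 − (-37/12) = 2/3.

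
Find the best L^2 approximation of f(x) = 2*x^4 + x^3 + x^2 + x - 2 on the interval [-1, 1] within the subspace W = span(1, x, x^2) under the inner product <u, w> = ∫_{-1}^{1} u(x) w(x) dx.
g(x) = 19*x^2/7 + 8*x/5 - 76/35

The best approximation g ∈ W is the orthogonal projection of f onto W. Writing g = a_0 + a_1 x + a_2 x^2, the coefficients solve the normal equations G · a = b where
  G_{ij} = <φ_i, φ_j> and b_i = <f, φ_i>, with φ_0 = 1, φ_1 = x, φ_2 = x^2.
G =
  [2, 0, 2/3]
  [0, 2/3, 0]
  [2/3, 0, 2/5],
b = (-38/15, 16/15, -38/105).
Solving gives a_0 = -76/35, a_1 = 8/5, a_2 = 19/7, so
  g(x) = 19*x^2/7 + 8*x/5 - 76/35.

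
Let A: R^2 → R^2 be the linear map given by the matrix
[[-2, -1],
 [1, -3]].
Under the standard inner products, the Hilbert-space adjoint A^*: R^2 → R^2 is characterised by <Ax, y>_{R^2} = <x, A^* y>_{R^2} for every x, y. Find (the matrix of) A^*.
A^* = A^T =
[[-2, 1],
 [-1, -3]]

For real matrices with standard dot products, the defining identity <Ax, y> = <x, A^* y> gives (Ax)^T y = x^T (A^*) y, i.e. x^T A^T y = x^T (A^*) y. Since this holds for all x, y, we must have A^* = A^T. Therefore
A^* =
[[-2, 1],
 [-1, -3]].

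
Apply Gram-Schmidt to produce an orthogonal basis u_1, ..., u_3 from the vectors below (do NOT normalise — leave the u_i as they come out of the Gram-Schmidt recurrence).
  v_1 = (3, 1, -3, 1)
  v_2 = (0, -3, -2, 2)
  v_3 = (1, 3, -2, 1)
Orthogonal basis:
  u_1 = (3, 1, -3, 1)
  u_2 = (-3/4, -13/4, -5/4, 7/4)
  u_3 = (-131/105, 334/315, -172/315, 47/45)

Apply the Gram-Schmidt recurrence
  u_1 = v_1
  u_i = v_i − Σ_{j<i} ((v_i · u_j) / (u_j · u_j)) · u_j.

Step by step this gives:
  u_1 = (3, 1, -3, 1)
  u_2 = (-3/4, -13/4, -5/4, 7/4)
  u_3 = (-131/105, 334/315, -172/315, 47/45)

Orthogonality check:
  u_2 · u_1 = 0 (should be 0)
  u_3 · u_1 = 0 (should be 0)
  u_3 · u_2 = 0 (should be 0)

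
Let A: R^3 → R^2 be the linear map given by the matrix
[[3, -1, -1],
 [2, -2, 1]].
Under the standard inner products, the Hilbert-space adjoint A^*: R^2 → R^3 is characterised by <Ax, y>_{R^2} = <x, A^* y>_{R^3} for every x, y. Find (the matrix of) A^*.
A^* = A^T =
[[3, 2],
 [-1, -2],
 [-1, 1]]

For real matrices with standard dot products, the defining identity <Ax, y> = <x, A^* y> gives (Ax)^T y = x^T (A^*) y, i.e. x^T A^T y = x^T (A^*) y. Since this holds for all x, y, we must have A^* = A^T. Therefore
A^* =
[[3, 2],
 [-1, -2],
 [-1, 1]].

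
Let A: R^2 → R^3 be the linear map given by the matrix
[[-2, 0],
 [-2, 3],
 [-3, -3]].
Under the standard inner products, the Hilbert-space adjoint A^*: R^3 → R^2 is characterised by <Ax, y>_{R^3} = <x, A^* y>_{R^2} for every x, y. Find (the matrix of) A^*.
A^* = A^T =
[[-2, -2, -3],
 [0, 3, -3]]

For real matrices with standard dot products, the defining identity <Ax, y> = <x, A^* y> gives (Ax)^T y = x^T (A^*) y, i.e. x^T A^T y = x^T (A^*) y. Since this holds for all x, y, we must have A^* = A^T. Therefore
A^* =
[[-2, -2, -3],
 [0, 3, -3]].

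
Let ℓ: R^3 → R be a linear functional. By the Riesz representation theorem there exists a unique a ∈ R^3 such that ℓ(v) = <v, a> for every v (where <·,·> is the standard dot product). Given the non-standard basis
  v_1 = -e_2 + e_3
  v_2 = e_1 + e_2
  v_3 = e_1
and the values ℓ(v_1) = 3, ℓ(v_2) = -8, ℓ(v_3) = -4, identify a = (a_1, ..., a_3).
a = (-4, -4, -1)

Write a = (a_1, ..., a_3) in the standard basis. For each basis vector v_i, ℓ(v_i) = <v_i, a> is a linear equation in the a_j's. Collect the n equations into a matrix system V a = ℓ, where row i of V is v_i (expressed in the standard basis). Since V is invertible (lower-triangular with 1s on the diagonal, up to permutation), solve by back-substitution:
  V =
[[0, -1, 1],
 [1, 1, 0],
 [1, 0, 0]]
  V a = (3, -8, -4)
Solving gives a = (-4, -4, -1).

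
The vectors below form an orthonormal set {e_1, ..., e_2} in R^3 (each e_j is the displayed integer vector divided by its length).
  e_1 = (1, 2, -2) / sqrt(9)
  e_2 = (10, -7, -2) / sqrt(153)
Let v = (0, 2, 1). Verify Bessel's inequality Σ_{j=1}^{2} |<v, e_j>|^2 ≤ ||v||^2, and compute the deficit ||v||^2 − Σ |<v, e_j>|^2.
Σ |<v, e_j>|^2 = 36/17; ||v||^2 = 5; deficit = 49/17

Write each e_j = u_j / sqrt(<u_j, u_j>) where u_j is the displayed integer vector. Then <v, e_j> = <v, u_j> / sqrt(<u_j, u_j>), so |<v, e_j>|^2 = <v, u_j>^2 / <u_j, u_j>.
Coefficients: <v, e_1> = 2/sqrt(9), <v, e_2> = -16/sqrt(153).
Square and sum: Σ |<v, e_j>|^2 = 36/17.
Compute ||v||^2 = v·v = 5.
Deficit = 5 − 36/17 = 49/17 ≥ 0, confirming Bessel's inequality. (The deficit equals ||v − Σ <v,e_j> e_j||^2, the squared distance from v to span{e_j}.)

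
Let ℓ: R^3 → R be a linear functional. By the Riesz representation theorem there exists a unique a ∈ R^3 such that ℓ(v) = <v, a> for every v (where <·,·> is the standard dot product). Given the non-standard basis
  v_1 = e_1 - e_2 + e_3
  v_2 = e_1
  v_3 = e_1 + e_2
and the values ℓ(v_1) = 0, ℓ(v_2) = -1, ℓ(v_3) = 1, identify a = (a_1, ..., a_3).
a = (-1, 2, 3)

Write a = (a_1, ..., a_3) in the standard basis. For each basis vector v_i, ℓ(v_i) = <v_i, a> is a linear equation in the a_j's. Collect the n equations into a matrix system V a = ℓ, where row i of V is v_i (expressed in the standard basis). Since V is invertible (lower-triangular with 1s on the diagonal, up to permutation), solve by back-substitution:
  V =
[[1, -1, 1],
 [1, 0, 0],
 [1, 1, 0]]
  V a = (0, -1, 1)
Solving gives a = (-1, 2, 3).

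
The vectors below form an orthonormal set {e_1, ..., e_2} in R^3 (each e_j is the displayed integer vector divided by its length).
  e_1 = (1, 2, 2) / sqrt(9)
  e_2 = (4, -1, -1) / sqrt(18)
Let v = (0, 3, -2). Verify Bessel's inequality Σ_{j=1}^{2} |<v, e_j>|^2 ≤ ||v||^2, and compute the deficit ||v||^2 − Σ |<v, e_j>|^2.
Σ |<v, e_j>|^2 = 1/2; ||v||^2 = 13; deficit = 25/2

Write each e_j = u_j / sqrt(<u_j, u_j>) where u_j is the displayed integer vector. Then <v, e_j> = <v, u_j> / sqrt(<u_j, u_j>), so |<v, e_j>|^2 = <v, u_j>^2 / <u_j, u_j>.
Coefficients: <v, e_1> = 2/sqrt(9), <v, e_2> = -1/sqrt(18).
Square and sum: Σ |<v, e_j>|^2 = 1/2.
Compute ||v||^2 = v·v = 13.
Deficit = 13 − 1/2 = 25/2 ≥ 0, confirming Bessel's inequality. (The deficit equals ||v − Σ <v,e_j> e_j||^2, the squared distance from v to span{e_j}.)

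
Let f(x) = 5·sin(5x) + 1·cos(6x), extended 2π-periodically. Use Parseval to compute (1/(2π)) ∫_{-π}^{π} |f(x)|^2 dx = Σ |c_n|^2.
Σ |c_n|^2 = 13

Expand |f|^2 and use orthogonality of {sin(nx), cos(mx)} on [-π, π]:
  ∫_{-π}^{π} sin(nx)^2 dx = π, ∫ cos(mx)^2 dx = π, and cross terms integrate to 0.
So ∫_{-π}^{π} f(x)^2 dx = 5^2 · π + 1^2 · π = (25 + 1)π.
Divide by 2π: (25 + 1)/2 = 13.
By Parseval, this equals Σ |c_n|^2.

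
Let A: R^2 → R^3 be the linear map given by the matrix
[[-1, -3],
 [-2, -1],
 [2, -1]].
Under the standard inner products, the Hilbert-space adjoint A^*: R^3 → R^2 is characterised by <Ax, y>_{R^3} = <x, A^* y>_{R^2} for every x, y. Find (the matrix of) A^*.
A^* = A^T =
[[-1, -2, 2],
 [-3, -1, -1]]

For real matrices with standard dot products, the defining identity <Ax, y> = <x, A^* y> gives (Ax)^T y = x^T (A^*) y, i.e. x^T A^T y = x^T (A^*) y. Since this holds for all x, y, we must have A^* = A^T. Therefore
A^* =
[[-1, -2, 2],
 [-3, -1, -1]].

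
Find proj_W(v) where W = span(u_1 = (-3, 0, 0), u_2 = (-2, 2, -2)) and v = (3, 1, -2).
proj_W(v) = (3, 3/2, -3/2)

Set up U = [u_1 | ... | u_2] ∈ R^(3×2). The projector onto W = col(U) is P = U (U^T U)^(-1) U^T.
Compute U^T U =
  [9, 6]
  [6, 12],
and U^T v = (-9, 0).
Solve U^T U · c = U^T v for the coefficients: c = (-3/2, 3/4). The projection is proj_W(v) = U c.
Check: (v - proj_W(v)) · u_1 = 0  (should be 0).
Check: (v - proj_W(v)) · u_2 = 0  (should be 0).
Result: proj_W(v) = (3, 3/2, -3/2).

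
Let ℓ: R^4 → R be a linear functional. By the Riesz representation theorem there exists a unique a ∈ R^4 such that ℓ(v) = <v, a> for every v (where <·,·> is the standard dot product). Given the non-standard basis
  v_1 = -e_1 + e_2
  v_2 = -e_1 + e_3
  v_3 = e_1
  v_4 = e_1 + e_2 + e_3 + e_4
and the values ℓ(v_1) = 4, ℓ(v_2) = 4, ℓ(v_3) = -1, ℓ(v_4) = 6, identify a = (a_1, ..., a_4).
a = (-1, 3, 3, 1)

Write a = (a_1, ..., a_4) in the standard basis. For each basis vector v_i, ℓ(v_i) = <v_i, a> is a linear equation in the a_j's. Collect the n equations into a matrix system V a = ℓ, where row i of V is v_i (expressed in the standard basis). Since V is invertible (lower-triangular with 1s on the diagonal, up to permutation), solve by back-substitution:
  V =
[[-1, 1, 0, 0],
 [-1, 0, 1, 0],
 [1, 0, 0, 0],
 [1, 1, 1, 1]]
  V a = (4, 4, -1, 6)
Solving gives a = (-1, 3, 3, 1).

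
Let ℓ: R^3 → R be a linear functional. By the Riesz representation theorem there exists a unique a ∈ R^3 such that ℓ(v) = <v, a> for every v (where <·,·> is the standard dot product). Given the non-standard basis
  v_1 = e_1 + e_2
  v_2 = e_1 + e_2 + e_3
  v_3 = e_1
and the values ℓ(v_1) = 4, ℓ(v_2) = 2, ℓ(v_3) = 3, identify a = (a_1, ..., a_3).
a = (3, 1, -2)

Write a = (a_1, ..., a_3) in the standard basis. For each basis vector v_i, ℓ(v_i) = <v_i, a> is a linear equation in the a_j's. Collect the n equations into a matrix system V a = ℓ, where row i of V is v_i (expressed in the standard basis). Since V is invertible (lower-triangular with 1s on the diagonal, up to permutation), solve by back-substitution:
  V =
[[1, 1, 0],
 [1, 1, 1],
 [1, 0, 0]]
  V a = (4, 2, 3)
Solving gives a = (3, 1, -2).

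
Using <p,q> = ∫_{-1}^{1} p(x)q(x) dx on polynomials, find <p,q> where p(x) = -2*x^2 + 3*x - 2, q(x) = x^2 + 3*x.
<p,q> = 58/15

Expand the product: p(x)·q(x) = -2*x^4 - 3*x^3 + 7*x^2 - 6*x.
∫_{-1}^{1} of each monomial x^k gives [2/(k+1) if k even, 0 if k odd]. Integrating term-by-term (or equivalently evaluating the antiderivative F(x) = -2*x^5/5 - 3*x^4/4 + 7*x^3/3 - 3*x^2 at the endpoints):
  F(1) − F(−1) = -109/60 − (-341/60) = 58/15.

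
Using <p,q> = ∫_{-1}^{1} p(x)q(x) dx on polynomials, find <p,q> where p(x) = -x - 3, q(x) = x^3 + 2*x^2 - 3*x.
<p,q> = -12/5

Expand the product: p(x)·q(x) = -x^4 - 5*x^3 - 3*x^2 + 9*x.
∫_{-1}^{1} of each monomial x^k gives [2/(k+1) if k even, 0 if k odd]. Integrating term-by-term (or equivalently evaluating the antiderivative F(x) = -x^5/5 - 5*x^4/4 - x^3 + 9*x^2/2 at the endpoints):
  F(1) − F(−1) = 41/20 − (89/20) = -12/5.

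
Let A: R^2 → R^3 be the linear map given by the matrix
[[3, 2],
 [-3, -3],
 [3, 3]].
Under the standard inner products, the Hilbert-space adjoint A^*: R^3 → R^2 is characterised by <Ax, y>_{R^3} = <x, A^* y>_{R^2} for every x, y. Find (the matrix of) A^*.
A^* = A^T =
[[3, -3, 3],
 [2, -3, 3]]

For real matrices with standard dot products, the defining identity <Ax, y> = <x, A^* y> gives (Ax)^T y = x^T (A^*) y, i.e. x^T A^T y = x^T (A^*) y. Since this holds for all x, y, we must have A^* = A^T. Therefore
A^* =
[[3, -3, 3],
 [2, -3, 3]].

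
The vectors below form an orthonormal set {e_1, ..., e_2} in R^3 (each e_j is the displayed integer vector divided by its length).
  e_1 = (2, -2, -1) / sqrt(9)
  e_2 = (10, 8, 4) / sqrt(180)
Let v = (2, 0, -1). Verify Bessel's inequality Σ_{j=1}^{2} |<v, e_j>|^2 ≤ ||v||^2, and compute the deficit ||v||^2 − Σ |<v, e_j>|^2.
Σ |<v, e_j>|^2 = 21/5; ||v||^2 = 5; deficit = 4/5

Write each e_j = u_j / sqrt(<u_j, u_j>) where u_j is the displayed integer vector. Then <v, e_j> = <v, u_j> / sqrt(<u_j, u_j>), so |<v, e_j>|^2 = <v, u_j>^2 / <u_j, u_j>.
Coefficients: <v, e_1> = 5/sqrt(9), <v, e_2> = 16/sqrt(180).
Square and sum: Σ |<v, e_j>|^2 = 21/5.
Compute ||v||^2 = v·v = 5.
Deficit = 5 − 21/5 = 4/5 ≥ 0, confirming Bessel's inequality. (The deficit equals ||v − Σ <v,e_j> e_j||^2, the squared distance from v to span{e_j}.)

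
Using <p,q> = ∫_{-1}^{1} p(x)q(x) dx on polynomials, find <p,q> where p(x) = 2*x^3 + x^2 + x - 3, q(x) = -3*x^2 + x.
<p,q> = 94/15

Expand the product: p(x)·q(x) = -6*x^5 - x^4 - 2*x^3 + 10*x^2 - 3*x.
∫_{-1}^{1} of each monomial x^k gives [2/(k+1) if k even, 0 if k odd]. Integrating term-by-term (or equivalently evaluating the antiderivative F(x) = -x^6 - x^5/5 - x^4/2 + 10*x^3/3 - 3*x^2/2 at the endpoints):
  F(1) − F(−1) = 2/15 − (-92/15) = 94/15.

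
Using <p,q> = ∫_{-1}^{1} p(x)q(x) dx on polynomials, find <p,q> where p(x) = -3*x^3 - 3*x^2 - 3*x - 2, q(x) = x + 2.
<p,q> = -76/5

Expand the product: p(x)·q(x) = -3*x^4 - 9*x^3 - 9*x^2 - 8*x - 4.
∫_{-1}^{1} of each monomial x^k gives [2/(k+1) if k even, 0 if k odd]. Integrating term-by-term (or equivalently evaluating the antiderivative F(x) = -3*x^5/5 - 9*x^4/4 - 3*x^3 - 4*x^2 - 4*x at the endpoints):
  F(1) − F(−1) = -277/20 − (27/20) = -76/5.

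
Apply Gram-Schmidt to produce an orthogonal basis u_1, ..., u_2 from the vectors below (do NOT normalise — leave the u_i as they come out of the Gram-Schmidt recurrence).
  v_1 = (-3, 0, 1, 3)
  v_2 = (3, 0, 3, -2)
Orthogonal basis:
  u_1 = (-3, 0, 1, 3)
  u_2 = (21/19, 0, 69/19, -2/19)

Apply the Gram-Schmidt recurrence
  u_1 = v_1
  u_i = v_i − Σ_{j<i} ((v_i · u_j) / (u_j · u_j)) · u_j.

Step by step this gives:
  u_1 = (-3, 0, 1, 3)
  u_2 = (21/19, 0, 69/19, -2/19)

Orthogonality check:
  u_2 · u_1 = 0 (should be 0)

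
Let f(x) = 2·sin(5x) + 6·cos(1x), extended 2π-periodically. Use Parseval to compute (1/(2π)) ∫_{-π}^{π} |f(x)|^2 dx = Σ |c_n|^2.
Σ |c_n|^2 = 20

Expand |f|^2 and use orthogonality of {sin(nx), cos(mx)} on [-π, π]:
  ∫_{-π}^{π} sin(nx)^2 dx = π, ∫ cos(mx)^2 dx = π, and cross terms integrate to 0.
So ∫_{-π}^{π} f(x)^2 dx = 2^2 · π + 6^2 · π = (4 + 36)π.
Divide by 2π: (4 + 36)/2 = 20.
By Parseval, this equals Σ |c_n|^2.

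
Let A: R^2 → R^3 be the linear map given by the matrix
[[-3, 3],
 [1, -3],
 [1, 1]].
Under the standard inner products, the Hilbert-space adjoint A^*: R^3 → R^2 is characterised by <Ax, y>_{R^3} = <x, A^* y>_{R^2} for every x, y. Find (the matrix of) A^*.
A^* = A^T =
[[-3, 1, 1],
 [3, -3, 1]]

For real matrices with standard dot products, the defining identity <Ax, y> = <x, A^* y> gives (Ax)^T y = x^T (A^*) y, i.e. x^T A^T y = x^T (A^*) y. Since this holds for all x, y, we must have A^* = A^T. Therefore
A^* =
[[-3, 1, 1],
 [3, -3, 1]].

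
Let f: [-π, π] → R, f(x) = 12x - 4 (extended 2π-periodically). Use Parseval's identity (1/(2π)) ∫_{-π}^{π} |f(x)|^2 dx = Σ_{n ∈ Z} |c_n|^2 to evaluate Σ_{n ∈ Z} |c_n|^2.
Σ |c_n|^2 = 48π^2 + 16

Expand and integrate term by term over [-π, π]:
  ∫ (12x)^2 dx = 144·(2π^3/3); ∫ 2·12·(-4)·x dx = 0 (odd integrand); ∫ (-4)^2 dx = 16·2π.
So (1/(2π)) ∫_{-π}^{π} (12x - 4)^2 dx = 144π^2/3 + 16 = 48π^2 + 16.
Parseval ⇒ Σ |c_n|^2 = 48π^2 + 16.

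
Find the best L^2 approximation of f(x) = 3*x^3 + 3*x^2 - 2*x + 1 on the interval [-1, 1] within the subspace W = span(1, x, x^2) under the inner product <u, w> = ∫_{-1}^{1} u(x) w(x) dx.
g(x) = 3*x^2 - x/5 + 1

The best approximation g ∈ W is the orthogonal projection of f onto W. Writing g = a_0 + a_1 x + a_2 x^2, the coefficients solve the normal equations G · a = b where
  G_{ij} = <φ_i, φ_j> and b_i = <f, φ_i>, with φ_0 = 1, φ_1 = x, φ_2 = x^2.
G =
  [2, 0, 2/3]
  [0, 2/3, 0]
  [2/3, 0, 2/5],
b = (4, -2/15, 28/15).
Solving gives a_0 = 1, a_1 = -1/5, a_2 = 3, so
  g(x) = 3*x^2 - x/5 + 1.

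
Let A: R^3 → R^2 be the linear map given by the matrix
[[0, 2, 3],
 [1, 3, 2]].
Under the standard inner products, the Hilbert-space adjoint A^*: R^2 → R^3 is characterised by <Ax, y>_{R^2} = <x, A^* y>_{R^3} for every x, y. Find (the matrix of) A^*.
A^* = A^T =
[[0, 1],
 [2, 3],
 [3, 2]]

For real matrices with standard dot products, the defining identity <Ax, y> = <x, A^* y> gives (Ax)^T y = x^T (A^*) y, i.e. x^T A^T y = x^T (A^*) y. Since this holds for all x, y, we must have A^* = A^T. Therefore
A^* =
[[0, 1],
 [2, 3],
 [3, 2]].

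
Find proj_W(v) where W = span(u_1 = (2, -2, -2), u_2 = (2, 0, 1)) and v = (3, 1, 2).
proj_W(v) = (20/7, 4/7, 16/7)

Set up U = [u_1 | ... | u_2] ∈ R^(3×2). The projector onto W = col(U) is P = U (U^T U)^(-1) U^T.
Compute U^T U =
  [12, 2]
  [2, 5],
and U^T v = (0, 8).
Solve U^T U · c = U^T v for the coefficients: c = (-2/7, 12/7). The projection is proj_W(v) = U c.
Check: (v - proj_W(v)) · u_1 = 0  (should be 0).
Check: (v - proj_W(v)) · u_2 = 0  (should be 0).
Result: proj_W(v) = (20/7, 4/7, 16/7).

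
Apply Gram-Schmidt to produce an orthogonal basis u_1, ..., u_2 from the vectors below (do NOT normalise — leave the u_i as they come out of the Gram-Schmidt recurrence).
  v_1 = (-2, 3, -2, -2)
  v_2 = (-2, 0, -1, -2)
Orthogonal basis:
  u_1 = (-2, 3, -2, -2)
  u_2 = (-22/21, -10/7, -1/21, -22/21)

Apply the Gram-Schmidt recurrence
  u_1 = v_1
  u_i = v_i − Σ_{j<i} ((v_i · u_j) / (u_j · u_j)) · u_j.

Step by step this gives:
  u_1 = (-2, 3, -2, -2)
  u_2 = (-22/21, -10/7, -1/21, -22/21)

Orthogonality check:
  u_2 · u_1 = 0 (should be 0)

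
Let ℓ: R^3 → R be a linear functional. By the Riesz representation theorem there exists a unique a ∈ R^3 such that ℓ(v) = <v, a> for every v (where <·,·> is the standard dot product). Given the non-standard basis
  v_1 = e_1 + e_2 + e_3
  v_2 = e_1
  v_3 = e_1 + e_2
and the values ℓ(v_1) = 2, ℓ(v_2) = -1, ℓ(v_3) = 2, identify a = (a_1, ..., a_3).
a = (-1, 3, 0)

Write a = (a_1, ..., a_3) in the standard basis. For each basis vector v_i, ℓ(v_i) = <v_i, a> is a linear equation in the a_j's. Collect the n equations into a matrix system V a = ℓ, where row i of V is v_i (expressed in the standard basis). Since V is invertible (lower-triangular with 1s on the diagonal, up to permutation), solve by back-substitution:
  V =
[[1, 1, 1],
 [1, 0, 0],
 [1, 1, 0]]
  V a = (2, -1, 2)
Solving gives a = (-1, 3, 0).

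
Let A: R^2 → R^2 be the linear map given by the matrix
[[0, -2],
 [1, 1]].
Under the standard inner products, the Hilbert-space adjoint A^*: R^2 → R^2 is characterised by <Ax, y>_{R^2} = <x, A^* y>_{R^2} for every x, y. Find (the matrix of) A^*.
A^* = A^T =
[[0, 1],
 [-2, 1]]

For real matrices with standard dot products, the defining identity <Ax, y> = <x, A^* y> gives (Ax)^T y = x^T (A^*) y, i.e. x^T A^T y = x^T (A^*) y. Since this holds for all x, y, we must have A^* = A^T. Therefore
A^* =
[[0, 1],
 [-2, 1]].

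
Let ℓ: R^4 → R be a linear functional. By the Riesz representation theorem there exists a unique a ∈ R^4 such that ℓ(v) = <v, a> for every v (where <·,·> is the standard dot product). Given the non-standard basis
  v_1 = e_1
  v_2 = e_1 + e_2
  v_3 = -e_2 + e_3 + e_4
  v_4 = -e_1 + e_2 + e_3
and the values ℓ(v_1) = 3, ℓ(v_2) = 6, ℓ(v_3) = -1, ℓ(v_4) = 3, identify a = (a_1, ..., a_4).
a = (3, 3, 3, -1)

Write a = (a_1, ..., a_4) in the standard basis. For each basis vector v_i, ℓ(v_i) = <v_i, a> is a linear equation in the a_j's. Collect the n equations into a matrix system V a = ℓ, where row i of V is v_i (expressed in the standard basis). Since V is invertible (lower-triangular with 1s on the diagonal, up to permutation), solve by back-substitution:
  V =
[[1, 0, 0, 0],
 [1, 1, 0, 0],
 [0, -1, 1, 1],
 [-1, 1, 1, 0]]
  V a = (3, 6, -1, 3)
Solving gives a = (3, 3, 3, -1).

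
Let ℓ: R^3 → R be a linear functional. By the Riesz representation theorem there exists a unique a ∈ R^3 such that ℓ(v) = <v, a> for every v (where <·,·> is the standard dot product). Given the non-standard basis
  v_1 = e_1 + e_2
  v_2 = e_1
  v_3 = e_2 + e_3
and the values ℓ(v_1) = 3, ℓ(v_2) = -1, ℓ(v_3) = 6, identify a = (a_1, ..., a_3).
a = (-1, 4, 2)

Write a = (a_1, ..., a_3) in the standard basis. For each basis vector v_i, ℓ(v_i) = <v_i, a> is a linear equation in the a_j's. Collect the n equations into a matrix system V a = ℓ, where row i of V is v_i (expressed in the standard basis). Since V is invertible (lower-triangular with 1s on the diagonal, up to permutation), solve by back-substitution:
  V =
[[1, 1, 0],
 [1, 0, 0],
 [0, 1, 1]]
  V a = (3, -1, 6)
Solving gives a = (-1, 4, 2).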